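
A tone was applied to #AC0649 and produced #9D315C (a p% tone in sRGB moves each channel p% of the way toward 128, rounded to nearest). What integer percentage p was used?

35%

#AC0649 is rgb(172, 6, 73); #9D315C is rgb(157, 49, 92).
On the G channel (widest range): 49 ≈ 6 + (p/100)(128 − 6), so p ≈ 100×(49 − 6)/(128 − 6) = 4300/122 = 35.25.
p = 35 reproduces all three channels after rounding.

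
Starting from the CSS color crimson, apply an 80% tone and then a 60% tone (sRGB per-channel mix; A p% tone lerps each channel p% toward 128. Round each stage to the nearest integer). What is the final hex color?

CSS crimson is rgb(220, 20, 60).
Lerp each channel 80% toward 128:
  R: 220 − 73.6 = 146.4 → 146
  G: 20 + 86.4 = 106.4 → 106
  B: 60 + 0.8×(128−60) = 60 + 54.4 = 114.4 → 114
After the tone: rgb(146, 106, 114) = #926a72.
Per channel, c → c + 0.6(128 − c):
  R: 146 + 0.6×(128−146) = 146 − 10.8 = 135.2 → 135
  G: 106 + 0.6×(128−106) = 106 + 13.2 = 119.2 → 119
  B: 114 + 0.6×(128−114) = 114 + 8.4 = 122.4 → 122
rgb(135, 119, 122) = #87777a.

#87777a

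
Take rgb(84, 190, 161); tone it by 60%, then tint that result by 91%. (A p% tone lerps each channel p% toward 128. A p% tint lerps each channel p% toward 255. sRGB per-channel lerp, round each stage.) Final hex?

#F2F6F5

Per channel, c → c + 0.6(128 − c):
  R: 84 + 26.4 = 110.4 → 110
  G: 190 + 0.6×(128−190) = 190 − 37.2 = 152.8 → 153
  B: 161 + 0.6×(128−161) = 161 − 19.8 = 141.2 → 141
After the tone: rgb(110, 153, 141) = #6E998D.
Per channel, c → c + 0.91(255 − c):
  R: 110 + 0.91×(255−110) = 110 + 131.95 = 241.95 → 242
  G: 153 + 92.82 = 245.82 → 246
  B: 141 + 0.91×(255−141) = 141 + 103.74 = 244.74 → 245
rgb(242, 246, 245) = #F2F6F5.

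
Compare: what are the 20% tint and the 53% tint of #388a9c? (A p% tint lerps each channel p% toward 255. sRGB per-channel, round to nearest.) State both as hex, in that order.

#60a1b0, #a1c8d0

#388a9c is rgb(56, 138, 156).
20% tint:
  R: 56 + 0.2×(255−56) = 56 + 39.8 = 95.8 → 96
  G: 138 + 23.4 = 161.4 → 161
  B: 156 + 0.2×(255−156) = 156 + 19.8 = 175.8 → 176
  → #60a1b0
53% tint:
  R: 56 + 0.53×(255−56) = 56 + 105.47 = 161.47 → 161
  G: 138 + 0.53×(255−138) = 138 + 62.01 = 200.01 → 200
  B: 156 + 0.53×(255−156) = 156 + 52.47 = 208.47 → 208
  → #a1c8d0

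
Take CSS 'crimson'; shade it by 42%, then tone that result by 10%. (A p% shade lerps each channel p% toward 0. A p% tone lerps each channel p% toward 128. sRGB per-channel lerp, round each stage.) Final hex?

CSS crimson is rgb(220, 20, 60).
Lerp each channel 42% toward 0:
  R: 220 + 0.42×(0−220) = 220 − 92.4 = 127.6 → 128
  G: 20 + 0.42×(0−20) = 20 − 8.4 = 11.6 → 12
  B: 60 + 0.42×(0−60) = 60 − 25.2 = 34.8 → 35
After the shade: rgb(128, 12, 35) = #800c23.
Lerp each channel 10% toward 128:
  R: 128 + 0.1×(128−128) = 128 + 0 = 128 → 128
  G: 12 + 0.1×(128−12) = 12 + 11.6 = 23.6 → 24
  B: 35 + 0.1×(128−35) = 35 + 9.3 = 44.3 → 44
rgb(128, 24, 44) = #80182c.

#80182c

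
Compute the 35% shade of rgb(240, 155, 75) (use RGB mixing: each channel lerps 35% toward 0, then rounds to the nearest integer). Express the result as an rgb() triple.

Lerp each channel 35% toward 0:
  R: 240 + 0.35×(0−240) = 240 − 84 = 156 → 156
  G: 155 − 54.25 = 100.75 → 101
  B: 75 − 26.25 = 48.75 → 49

rgb(156, 101, 49)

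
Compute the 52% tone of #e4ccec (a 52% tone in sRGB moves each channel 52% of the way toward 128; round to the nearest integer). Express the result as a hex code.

#b0a4b4

#e4ccec is rgb(228, 204, 236).
Lerp each channel 52% toward 128:
  R: 228 + 0.52×(128−228) = 228 − 52 = 176 → 176
  G: 204 + 0.52×(128−204) = 204 − 39.52 = 164.48 → 164
  B: 236 + 0.52×(128−236) = 236 − 56.16 = 179.84 → 180
rgb(176, 164, 180) = #b0a4b4.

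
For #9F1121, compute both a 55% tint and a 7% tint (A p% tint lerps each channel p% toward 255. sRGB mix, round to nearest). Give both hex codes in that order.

#9F1121 is rgb(159, 17, 33).
55% tint:
  R: 159 + 0.55×(255−159) = 159 + 52.8 = 211.8 → 212
  G: 17 + 130.9 = 147.9 → 148
  B: 33 + 0.55×(255−33) = 33 + 122.1 = 155.1 → 155
  → #D4949B
7% tint:
  R: 159 + 0.07×(255−159) = 159 + 6.72 = 165.72 → 166
  G: 17 + 0.07×(255−17) = 17 + 16.66 = 33.66 → 34
  B: 33 + 0.07×(255−33) = 33 + 15.54 = 48.54 → 49
  → #A62231

#D4949B, #A62231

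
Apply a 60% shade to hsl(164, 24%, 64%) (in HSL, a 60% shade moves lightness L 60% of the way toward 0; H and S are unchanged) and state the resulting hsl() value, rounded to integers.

L moves 60% from 64 toward 0: 64 − 38.4 = 25.6 → 26.
H and S are unchanged.

hsl(164, 24%, 26%)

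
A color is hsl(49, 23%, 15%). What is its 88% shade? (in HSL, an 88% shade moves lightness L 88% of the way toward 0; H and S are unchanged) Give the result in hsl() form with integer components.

L moves 88% from 15 toward 0: 15 − 13.2 = 1.8 → 2.
H and S are unchanged.

hsl(49, 23%, 2%)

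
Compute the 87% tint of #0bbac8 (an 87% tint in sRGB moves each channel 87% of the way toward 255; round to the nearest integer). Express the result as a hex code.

#dff6f8

#0bbac8 is rgb(11, 186, 200).
Per channel, c → c + 0.87(255 − c):
  R: 11 + 0.87×(255−11) = 11 + 212.28 = 223.28 → 223
  G: 186 + 0.87×(255−186) = 186 + 60.03 = 246.03 → 246
  B: 200 + 0.87×(255−200) = 200 + 47.85 = 247.85 → 248
rgb(223, 246, 248) = #dff6f8.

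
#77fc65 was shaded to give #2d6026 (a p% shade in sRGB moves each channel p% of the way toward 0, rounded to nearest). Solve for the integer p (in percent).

#77fc65 is rgb(119, 252, 101); #2d6026 is rgb(45, 96, 38).
On the G channel (widest range): 96 ≈ 252 + (p/100)(0 − 252), so p ≈ 100×(96 − 252)/(0 − 252) = -15600/-252 = 61.90.
p = 62 reproduces all three channels after rounding.

62%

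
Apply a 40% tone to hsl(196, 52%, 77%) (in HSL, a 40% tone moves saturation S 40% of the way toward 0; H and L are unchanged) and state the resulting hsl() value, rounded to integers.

S moves 40% from 52 toward 0: 52 − 20.8 = 31.2 → 31.
H and L are unchanged.

hsl(196, 31%, 77%)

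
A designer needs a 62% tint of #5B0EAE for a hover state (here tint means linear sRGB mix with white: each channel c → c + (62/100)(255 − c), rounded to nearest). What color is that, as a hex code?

#5B0EAE is rgb(91, 14, 174).
A 62% tint moves each channel 62% toward 255:
  R: 91 + 0.62×(255−91) = 91 + 101.68 = 192.68 → 193
  G: 14 + 149.42 = 163.42 → 163
  B: 174 + 50.22 = 224.22 → 224
rgb(193, 163, 224) = #C1A3E0.

#C1A3E0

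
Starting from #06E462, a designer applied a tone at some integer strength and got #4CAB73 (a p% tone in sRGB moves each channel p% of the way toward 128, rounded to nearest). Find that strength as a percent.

#06E462 is rgb(6, 228, 98); #4CAB73 is rgb(76, 171, 115).
On the R channel (widest range): 76 ≈ 6 + (p/100)(128 − 6), so p ≈ 100×(76 − 6)/(128 − 6) = 7000/122 = 57.38.
p = 57 reproduces all three channels after rounding.

57%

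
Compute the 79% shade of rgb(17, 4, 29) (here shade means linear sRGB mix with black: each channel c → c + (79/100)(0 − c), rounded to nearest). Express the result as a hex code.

Per channel, c → c + 0.79(0 − c):
  R: 17 − 13.43 = 3.57 → 4
  G: 4 − 3.16 = 0.84 → 1
  B: 29 + 0.79×(0−29) = 29 − 22.91 = 6.09 → 6
rgb(4, 1, 6) = #040106.

#040106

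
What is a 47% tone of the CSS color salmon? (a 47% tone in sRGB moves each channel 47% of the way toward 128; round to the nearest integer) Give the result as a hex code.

CSS salmon is rgb(250, 128, 114).
Per channel, c → c + 0.47(128 − c):
  R: 250 − 57.34 = 192.66 → 193
  G: 128 + 0 = 128 → 128
  B: 114 + 0.47×(128−114) = 114 + 6.58 = 120.58 → 121
rgb(193, 128, 121) = #C18079.

#C18079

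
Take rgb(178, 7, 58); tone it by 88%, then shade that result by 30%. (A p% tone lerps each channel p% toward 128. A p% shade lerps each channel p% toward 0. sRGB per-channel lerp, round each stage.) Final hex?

Per channel, c → c + 0.88(128 − c):
  R: 178 + 0.88×(128−178) = 178 − 44 = 134 → 134
  G: 7 + 106.48 = 113.48 → 113
  B: 58 + 61.6 = 119.6 → 120
After the tone: rgb(134, 113, 120) = #867178.
A 30% shade moves each channel 30% toward 0:
  R: 134 − 40.2 = 93.8 → 94
  G: 113 + 0.3×(0−113) = 113 − 33.9 = 79.1 → 79
  B: 120 + 0.3×(0−120) = 120 − 36 = 84 → 84
rgb(94, 79, 84) = #5E4F54.

#5E4F54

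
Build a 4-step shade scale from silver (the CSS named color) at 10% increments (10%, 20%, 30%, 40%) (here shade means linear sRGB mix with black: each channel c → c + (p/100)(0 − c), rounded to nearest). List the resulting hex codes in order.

CSS silver is rgb(192, 192, 192).
10%: (192 − 19.2 = 172.8→173, 192 − 19.2 = 172.8→173, 192 − 19.2 = 172.8→173) → #adadad
20%: (192 − 38.4 = 153.6→154, 192 − 38.4 = 153.6→154, 192 − 38.4 = 153.6→154) → #9a9a9a
30%: (192 − 57.6 = 134.4→134, 192 − 57.6 = 134.4→134, 192 − 57.6 = 134.4→134) → #868686
40%: (192 − 76.8 = 115.2→115, 192 − 76.8 = 115.2→115, 192 − 76.8 = 115.2→115) → #737373

#adadad, #9a9a9a, #868686, #737373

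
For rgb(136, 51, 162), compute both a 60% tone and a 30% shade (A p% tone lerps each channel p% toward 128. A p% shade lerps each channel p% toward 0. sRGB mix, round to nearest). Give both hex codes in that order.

60% tone:
  R: 136 + 0.6×(128−136) = 136 − 4.8 = 131.2 → 131
  G: 51 + 0.6×(128−51) = 51 + 46.2 = 97.2 → 97
  B: 162 − 20.4 = 141.6 → 142
  → #83618e
30% shade:
  R: 136 + 0.3×(0−136) = 136 − 40.8 = 95.2 → 95
  G: 51 + 0.3×(0−51) = 51 − 15.3 = 35.7 → 36
  B: 162 + 0.3×(0−162) = 162 − 48.6 = 113.4 → 113
  → #5f2471

#83618e, #5f2471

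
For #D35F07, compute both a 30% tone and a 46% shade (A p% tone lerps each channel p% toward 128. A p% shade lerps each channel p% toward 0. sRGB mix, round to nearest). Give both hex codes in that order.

#BA692B, #723304

#D35F07 is rgb(211, 95, 7).
30% tone:
  R: 211 + 0.3×(128−211) = 211 − 24.9 = 186.1 → 186
  G: 95 + 0.3×(128−95) = 95 + 9.9 = 104.9 → 105
  B: 7 + 0.3×(128−7) = 7 + 36.3 = 43.3 → 43
  → #BA692B
46% shade:
  R: 211 + 0.46×(0−211) = 211 − 97.06 = 113.94 → 114
  G: 95 + 0.46×(0−95) = 95 − 43.7 = 51.3 → 51
  B: 7 − 3.22 = 3.78 → 4
  → #723304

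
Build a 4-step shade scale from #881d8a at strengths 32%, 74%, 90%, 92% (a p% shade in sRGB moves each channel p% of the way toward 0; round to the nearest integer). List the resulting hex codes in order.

#5c145e, #230824, #0e030e, #0b020b

#881d8a is rgb(136, 29, 138).
32%: (136 − 43.52 = 92.48→92, 29 − 9.28 = 19.72→20, 138 − 44.16 = 93.84→94) → #5c145e
74%: (136 − 100.64 = 35.36→35, 29 − 21.46 = 7.54→8, 138 − 102.12 = 35.88→36) → #230824
90%: (136 − 122.4 = 13.6→14, 29 − 26.1 = 2.9→3, 138 − 124.2 = 13.8→14) → #0e030e
92%: (136 − 125.12 = 10.88→11, 29 − 26.68 = 2.32→2, 138 − 126.96 = 11.04→11) → #0b020b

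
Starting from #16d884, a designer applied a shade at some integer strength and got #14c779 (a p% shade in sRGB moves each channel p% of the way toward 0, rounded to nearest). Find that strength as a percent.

#16d884 is rgb(22, 216, 132); #14c779 is rgb(20, 199, 121).
On the G channel (widest range): 199 ≈ 216 + (p/100)(0 − 216), so p ≈ 100×(199 − 216)/(0 − 216) = -1700/-216 = 7.87.
p = 8 reproduces all three channels after rounding.

8%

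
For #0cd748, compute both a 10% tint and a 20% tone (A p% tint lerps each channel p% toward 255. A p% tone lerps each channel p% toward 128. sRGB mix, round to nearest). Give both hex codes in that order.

#24db5a, #23c653

#0cd748 is rgb(12, 215, 72).
10% tint:
  R: 12 + 0.1×(255−12) = 12 + 24.3 = 36.3 → 36
  G: 215 + 0.1×(255−215) = 215 + 4 = 219 → 219
  B: 72 + 18.3 = 90.3 → 90
  → #24db5a
20% tone:
  R: 12 + 23.2 = 35.2 → 35
  G: 215 + 0.2×(128−215) = 215 − 17.4 = 197.6 → 198
  B: 72 + 11.2 = 83.2 → 83
  → #23c653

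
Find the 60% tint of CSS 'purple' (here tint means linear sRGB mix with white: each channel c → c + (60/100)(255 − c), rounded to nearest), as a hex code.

CSS purple is rgb(128, 0, 128).
Lerp each channel 60% toward 255:
  R: 128 + 76.2 = 204.2 → 204
  G: 0 + 0.6×(255−0) = 0 + 153 = 153 → 153
  B: 128 + 0.6×(255−128) = 128 + 76.2 = 204.2 → 204
rgb(204, 153, 204) = #CC99CC.

#CC99CC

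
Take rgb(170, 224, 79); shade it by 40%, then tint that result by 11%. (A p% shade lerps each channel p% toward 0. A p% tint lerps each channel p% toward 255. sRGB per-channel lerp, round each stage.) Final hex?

#779346

Lerp each channel 40% toward 0:
  R: 170 + 0.4×(0−170) = 170 − 68 = 102 → 102
  G: 224 − 89.6 = 134.4 → 134
  B: 79 + 0.4×(0−79) = 79 − 31.6 = 47.4 → 47
After the shade: rgb(102, 134, 47) = #66862f.
An 11% tint moves each channel 11% toward 255:
  R: 102 + 16.83 = 118.83 → 119
  G: 134 + 13.31 = 147.31 → 147
  B: 47 + 22.88 = 69.88 → 70
rgb(119, 147, 70) = #779346.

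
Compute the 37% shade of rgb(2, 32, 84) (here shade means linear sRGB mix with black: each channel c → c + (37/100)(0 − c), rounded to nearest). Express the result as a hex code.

Lerp each channel 37% toward 0:
  R: 2 + 0.37×(0−2) = 2 − 0.74 = 1.26 → 1
  G: 32 + 0.37×(0−32) = 32 − 11.84 = 20.16 → 20
  B: 84 − 31.08 = 52.92 → 53
rgb(1, 20, 53) = #011435.

#011435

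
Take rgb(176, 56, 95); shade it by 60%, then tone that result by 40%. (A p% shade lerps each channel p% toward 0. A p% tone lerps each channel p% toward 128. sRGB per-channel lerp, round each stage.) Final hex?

#5D404A

Per channel, c → c + 0.6(0 − c):
  R: 176 − 105.6 = 70.4 → 70
  G: 56 − 33.6 = 22.4 → 22
  B: 95 − 57 = 38 → 38
After the shade: rgb(70, 22, 38) = #461626.
A 40% tone moves each channel 40% toward 128:
  R: 70 + 0.4×(128−70) = 70 + 23.2 = 93.2 → 93
  G: 22 + 42.4 = 64.4 → 64
  B: 38 + 0.4×(128−38) = 38 + 36 = 74 → 74
rgb(93, 64, 74) = #5D404A.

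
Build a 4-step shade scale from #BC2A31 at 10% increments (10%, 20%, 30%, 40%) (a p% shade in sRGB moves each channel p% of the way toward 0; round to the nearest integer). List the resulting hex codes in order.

#BC2A31 is rgb(188, 42, 49).
10%: (188 − 18.8 = 169.2→169, 42 − 4.2 = 37.8→38, 49 − 4.9 = 44.1→44) → #A9262C
20%: (188 − 37.6 = 150.4→150, 42 − 8.4 = 33.6→34, 49 − 9.8 = 39.2→39) → #962227
30%: (188 − 56.4 = 131.6→132, 42 − 12.6 = 29.4→29, 49 − 14.7 = 34.3→34) → #841D22
40%: (188 − 75.2 = 112.8→113, 42 − 16.8 = 25.2→25, 49 − 19.6 = 29.4→29) → #71191D

#A9262C, #962227, #841D22, #71191D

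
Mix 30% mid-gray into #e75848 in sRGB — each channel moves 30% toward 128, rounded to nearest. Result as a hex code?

#e75848 is rgb(231, 88, 72).
A 30% tone moves each channel 30% toward 128:
  R: 231 + 0.3×(128−231) = 231 − 30.9 = 200.1 → 200
  G: 88 + 0.3×(128−88) = 88 + 12 = 100 → 100
  B: 72 + 16.8 = 88.8 → 89
rgb(200, 100, 89) = #c86459.

#c86459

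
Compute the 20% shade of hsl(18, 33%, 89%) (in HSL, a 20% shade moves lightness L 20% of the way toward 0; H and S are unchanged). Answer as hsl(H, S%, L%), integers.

L moves 20% from 89 toward 0: 89 − 17.8 = 71.2 → 71.
H and S are unchanged.

hsl(18, 33%, 71%)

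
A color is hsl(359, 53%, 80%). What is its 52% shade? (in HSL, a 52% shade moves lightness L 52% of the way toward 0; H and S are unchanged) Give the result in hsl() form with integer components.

hsl(359, 53%, 38%)

L moves 52% from 80 toward 0: 80 − 41.6 = 38.4 → 38.
H and S are unchanged.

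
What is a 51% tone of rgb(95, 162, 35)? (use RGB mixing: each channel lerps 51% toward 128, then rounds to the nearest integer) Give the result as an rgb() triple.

rgb(112, 145, 82)

Per channel, c → c + 0.51(128 − c):
  R: 95 + 0.51×(128−95) = 95 + 16.83 = 111.83 → 112
  G: 162 + 0.51×(128−162) = 162 − 17.34 = 144.66 → 145
  B: 35 + 47.43 = 82.43 → 82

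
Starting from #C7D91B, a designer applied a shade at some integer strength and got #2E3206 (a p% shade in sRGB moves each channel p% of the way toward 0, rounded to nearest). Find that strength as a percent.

77%

#C7D91B is rgb(199, 217, 27); #2E3206 is rgb(46, 50, 6).
On the G channel (widest range): 50 ≈ 217 + (p/100)(0 − 217), so p ≈ 100×(50 − 217)/(0 − 217) = -16700/-217 = 76.96.
p = 77 reproduces all three channels after rounding.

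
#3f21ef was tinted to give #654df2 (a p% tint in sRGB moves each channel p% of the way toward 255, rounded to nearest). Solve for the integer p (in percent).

#3f21ef is rgb(63, 33, 239); #654df2 is rgb(101, 77, 242).
On the G channel (widest range): 77 ≈ 33 + (p/100)(255 − 33), so p ≈ 100×(77 − 33)/(255 − 33) = 4400/222 = 19.82.
p = 20 reproduces all three channels after rounding.

20%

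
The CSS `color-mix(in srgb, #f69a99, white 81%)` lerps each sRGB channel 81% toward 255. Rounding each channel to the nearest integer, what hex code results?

#f69a99 is rgb(246, 154, 153).
An 81% tint moves each channel 81% toward 255:
  R: 246 + 0.81×(255−246) = 246 + 7.29 = 253.29 → 253
  G: 154 + 81.81 = 235.81 → 236
  B: 153 + 0.81×(255−153) = 153 + 82.62 = 235.62 → 236
rgb(253, 236, 236) = #fdecec.

#fdecec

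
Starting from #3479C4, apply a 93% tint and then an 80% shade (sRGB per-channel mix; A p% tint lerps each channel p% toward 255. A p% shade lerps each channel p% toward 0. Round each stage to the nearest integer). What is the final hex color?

#303132

#3479C4 is rgb(52, 121, 196).
A 93% tint moves each channel 93% toward 255:
  R: 52 + 188.79 = 240.79 → 241
  G: 121 + 124.62 = 245.62 → 246
  B: 196 + 54.87 = 250.87 → 251
After the tint: rgb(241, 246, 251) = #F1F6FB.
Per channel, c → c + 0.8(0 − c):
  R: 241 + 0.8×(0−241) = 241 − 192.8 = 48.2 → 48
  G: 246 − 196.8 = 49.2 → 49
  B: 251 + 0.8×(0−251) = 251 − 200.8 = 50.2 → 50
rgb(48, 49, 50) = #303132.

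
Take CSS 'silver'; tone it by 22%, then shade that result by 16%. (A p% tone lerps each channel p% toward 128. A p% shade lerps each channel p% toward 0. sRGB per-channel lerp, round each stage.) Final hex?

#969696

CSS silver is rgb(192, 192, 192).
A 22% tone moves each channel 22% toward 128:
  R: 192 − 14.08 = 177.92 → 178
  G: 192 − 14.08 = 177.92 → 178
  B: 192 + 0.22×(128−192) = 192 − 14.08 = 177.92 → 178
After the tone: rgb(178, 178, 178) = #B2B2B2.
A 16% shade moves each channel 16% toward 0:
  R: 178 − 28.48 = 149.52 → 150
  G: 178 + 0.16×(0−178) = 178 − 28.48 = 149.52 → 150
  B: 178 − 28.48 = 149.52 → 150
rgb(150, 150, 150) = #969696.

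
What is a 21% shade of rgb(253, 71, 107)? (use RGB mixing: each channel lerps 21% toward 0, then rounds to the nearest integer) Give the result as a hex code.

A 21% shade moves each channel 21% toward 0:
  R: 253 − 53.13 = 199.87 → 200
  G: 71 − 14.91 = 56.09 → 56
  B: 107 − 22.47 = 84.53 → 85
rgb(200, 56, 85) = #C83855.

#C83855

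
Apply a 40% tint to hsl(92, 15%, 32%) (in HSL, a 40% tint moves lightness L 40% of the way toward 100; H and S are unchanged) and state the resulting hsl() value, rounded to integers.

hsl(92, 15%, 59%)

L moves 40% from 32 toward 100: 32 + 27.2 = 59.2 → 59.
H and S are unchanged.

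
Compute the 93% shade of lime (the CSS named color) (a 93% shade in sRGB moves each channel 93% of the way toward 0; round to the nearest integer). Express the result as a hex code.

CSS lime is rgb(0, 255, 0).
Per channel, c → c + 0.93(0 − c):
  R: 0 + 0.93×(0−0) = 0 + 0 = 0 → 0
  G: 255 − 237.15 = 17.85 → 18
  B: 0 + 0 = 0 → 0
rgb(0, 18, 0) = #001200.

#001200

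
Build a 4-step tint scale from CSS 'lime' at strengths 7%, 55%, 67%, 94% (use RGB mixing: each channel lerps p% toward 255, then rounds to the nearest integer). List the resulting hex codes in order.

#12FF12, #8CFF8C, #ABFFAB, #F0FFF0

CSS lime is rgb(0, 255, 0).
7%: (0 + 17.85 = 17.85→18, 255→255, 0 + 17.85 = 17.85→18) → #12FF12
55%: (0 + 140.25 = 140.25→140, 255→255, 0 + 140.25 = 140.25→140) → #8CFF8C
67%: (0 + 170.85 = 170.85→171, 255→255, 0 + 170.85 = 170.85→171) → #ABFFAB
94%: (0 + 239.7 = 239.7→240, 255→255, 0 + 239.7 = 239.7→240) → #F0FFF0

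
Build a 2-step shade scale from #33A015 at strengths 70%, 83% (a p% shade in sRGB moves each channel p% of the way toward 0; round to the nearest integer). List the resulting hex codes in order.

#0F3006, #091B04

#33A015 is rgb(51, 160, 21).
70%: (51 − 35.7 = 15.3→15, 160 − 112 = 48→48, 21 − 14.7 = 6.3→6) → #0F3006
83%: (51 − 42.33 = 8.67→9, 160 − 132.8 = 27.2→27, 21 − 17.43 = 3.57→4) → #091B04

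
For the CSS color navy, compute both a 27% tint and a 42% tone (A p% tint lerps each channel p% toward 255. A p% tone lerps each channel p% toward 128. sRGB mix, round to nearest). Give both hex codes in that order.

#4545a2, #363680

CSS navy is rgb(0, 0, 128).
27% tint:
  R: 0 + 0.27×(255−0) = 0 + 68.85 = 68.85 → 69
  G: 0 + 0.27×(255−0) = 0 + 68.85 = 68.85 → 69
  B: 128 + 0.27×(255−128) = 128 + 34.29 = 162.29 → 162
  → #4545a2
42% tone:
  R: 0 + 0.42×(128−0) = 0 + 53.76 = 53.76 → 54
  G: 0 + 0.42×(128−0) = 0 + 53.76 = 53.76 → 54
  B: 128 + 0 = 128 → 128
  → #363680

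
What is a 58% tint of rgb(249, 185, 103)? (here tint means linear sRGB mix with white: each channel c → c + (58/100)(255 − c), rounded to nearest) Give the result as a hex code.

Per channel, c → c + 0.58(255 − c):
  R: 249 + 3.48 = 252.48 → 252
  G: 185 + 40.6 = 225.6 → 226
  B: 103 + 0.58×(255−103) = 103 + 88.16 = 191.16 → 191
rgb(252, 226, 191) = #FCE2BF.

#FCE2BF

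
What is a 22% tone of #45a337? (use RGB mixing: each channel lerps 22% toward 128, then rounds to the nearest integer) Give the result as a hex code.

#45a337 is rgb(69, 163, 55).
A 22% tone moves each channel 22% toward 128:
  R: 69 + 0.22×(128−69) = 69 + 12.98 = 81.98 → 82
  G: 163 − 7.7 = 155.3 → 155
  B: 55 + 0.22×(128−55) = 55 + 16.06 = 71.06 → 71
rgb(82, 155, 71) = #529b47.

#529b47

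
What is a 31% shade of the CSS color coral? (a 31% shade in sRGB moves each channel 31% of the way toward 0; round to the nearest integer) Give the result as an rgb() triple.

CSS coral is rgb(255, 127, 80).
A 31% shade moves each channel 31% toward 0:
  R: 255 − 79.05 = 175.95 → 176
  G: 127 − 39.37 = 87.63 → 88
  B: 80 + 0.31×(0−80) = 80 − 24.8 = 55.2 → 55

rgb(176, 88, 55)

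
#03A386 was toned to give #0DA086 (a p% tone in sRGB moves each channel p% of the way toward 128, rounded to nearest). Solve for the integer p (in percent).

8%

#03A386 is rgb(3, 163, 134); #0DA086 is rgb(13, 160, 134).
On the R channel (widest range): 13 ≈ 3 + (p/100)(128 − 3), so p ≈ 100×(13 − 3)/(128 − 3) = 1000/125 = 8.00.
p = 8 reproduces all three channels after rounding.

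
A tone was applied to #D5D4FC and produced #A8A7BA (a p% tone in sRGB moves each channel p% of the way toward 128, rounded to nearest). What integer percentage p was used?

#D5D4FC is rgb(213, 212, 252); #A8A7BA is rgb(168, 167, 186).
On the B channel (widest range): 186 ≈ 252 + (p/100)(128 − 252), so p ≈ 100×(186 − 252)/(128 − 252) = -6600/-124 = 53.23.
p = 53 reproduces all three channels after rounding.

53%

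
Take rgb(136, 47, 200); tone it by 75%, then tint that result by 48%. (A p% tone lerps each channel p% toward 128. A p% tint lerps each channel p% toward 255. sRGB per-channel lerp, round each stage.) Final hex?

#BEB3C6

Lerp each channel 75% toward 128:
  R: 136 + 0.75×(128−136) = 136 − 6 = 130 → 130
  G: 47 + 0.75×(128−47) = 47 + 60.75 = 107.75 → 108
  B: 200 + 0.75×(128−200) = 200 − 54 = 146 → 146
After the tone: rgb(130, 108, 146) = #826C92.
A 48% tint moves each channel 48% toward 255:
  R: 130 + 0.48×(255−130) = 130 + 60 = 190 → 190
  G: 108 + 0.48×(255−108) = 108 + 70.56 = 178.56 → 179
  B: 146 + 0.48×(255−146) = 146 + 52.32 = 198.32 → 198
rgb(190, 179, 198) = #BEB3C6.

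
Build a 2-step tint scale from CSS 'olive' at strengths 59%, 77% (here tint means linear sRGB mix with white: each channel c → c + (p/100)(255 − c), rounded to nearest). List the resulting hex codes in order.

CSS olive is rgb(128, 128, 0).
59%: (128 + 74.93 = 202.93→203, 128 + 74.93 = 202.93→203, 0 + 150.45 = 150.45→150) → #CBCB96
77%: (128 + 97.79 = 225.79→226, 128 + 97.79 = 225.79→226, 0 + 196.35 = 196.35→196) → #E2E2C4

#CBCB96, #E2E2C4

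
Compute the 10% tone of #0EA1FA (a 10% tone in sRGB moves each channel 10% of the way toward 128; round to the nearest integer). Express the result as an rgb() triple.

#0EA1FA is rgb(14, 161, 250).
Per channel, c → c + 0.1(128 − c):
  R: 14 + 0.1×(128−14) = 14 + 11.4 = 25.4 → 25
  G: 161 + 0.1×(128−161) = 161 − 3.3 = 157.7 → 158
  B: 250 − 12.2 = 237.8 → 238

rgb(25, 158, 238)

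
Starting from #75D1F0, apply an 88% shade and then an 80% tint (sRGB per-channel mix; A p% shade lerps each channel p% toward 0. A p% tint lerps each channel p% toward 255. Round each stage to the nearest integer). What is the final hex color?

#CFD1D2

#75D1F0 is rgb(117, 209, 240).
Per channel, c → c + 0.88(0 − c):
  R: 117 + 0.88×(0−117) = 117 − 102.96 = 14.04 → 14
  G: 209 + 0.88×(0−209) = 209 − 183.92 = 25.08 → 25
  B: 240 − 211.2 = 28.8 → 29
After the shade: rgb(14, 25, 29) = #0E191D.
Lerp each channel 80% toward 255:
  R: 14 + 192.8 = 206.8 → 207
  G: 25 + 184 = 209 → 209
  B: 29 + 180.8 = 209.8 → 210
rgb(207, 209, 210) = #CFD1D2.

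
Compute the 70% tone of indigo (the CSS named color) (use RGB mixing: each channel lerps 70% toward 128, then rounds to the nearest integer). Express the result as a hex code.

CSS indigo is rgb(75, 0, 130).
Lerp each channel 70% toward 128:
  R: 75 + 0.7×(128−75) = 75 + 37.1 = 112.1 → 112
  G: 0 + 0.7×(128−0) = 0 + 89.6 = 89.6 → 90
  B: 130 + 0.7×(128−130) = 130 − 1.4 = 128.6 → 129
rgb(112, 90, 129) = #705A81.

#705A81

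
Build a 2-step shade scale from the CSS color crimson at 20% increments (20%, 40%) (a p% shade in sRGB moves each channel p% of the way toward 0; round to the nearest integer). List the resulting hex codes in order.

CSS crimson is rgb(220, 20, 60).
20%: (220 − 44 = 176→176, 20 − 4 = 16→16, 60 − 12 = 48→48) → #B01030
40%: (220 − 88 = 132→132, 20 − 8 = 12→12, 60 − 24 = 36→36) → #840C24

#B01030, #840C24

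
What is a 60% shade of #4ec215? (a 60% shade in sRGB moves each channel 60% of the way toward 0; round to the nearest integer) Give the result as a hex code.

#1f4e08

#4ec215 is rgb(78, 194, 21).
Lerp each channel 60% toward 0:
  R: 78 − 46.8 = 31.2 → 31
  G: 194 − 116.4 = 77.6 → 78
  B: 21 − 12.6 = 8.4 → 8
rgb(31, 78, 8) = #1f4e08.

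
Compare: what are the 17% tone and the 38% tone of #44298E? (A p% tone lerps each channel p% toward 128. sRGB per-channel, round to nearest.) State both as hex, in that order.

#4E388C, #5B4A89

#44298E is rgb(68, 41, 142).
17% tone:
  R: 68 + 0.17×(128−68) = 68 + 10.2 = 78.2 → 78
  G: 41 + 14.79 = 55.79 → 56
  B: 142 − 2.38 = 139.62 → 140
  → #4E388C
38% tone:
  R: 68 + 0.38×(128−68) = 68 + 22.8 = 90.8 → 91
  G: 41 + 33.06 = 74.06 → 74
  B: 142 + 0.38×(128−142) = 142 − 5.32 = 136.68 → 137
  → #5B4A89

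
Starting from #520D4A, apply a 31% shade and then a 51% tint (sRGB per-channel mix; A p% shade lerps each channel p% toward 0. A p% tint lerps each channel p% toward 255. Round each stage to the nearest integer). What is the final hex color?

#9E869B

#520D4A is rgb(82, 13, 74).
Per channel, c → c + 0.31(0 − c):
  R: 82 + 0.31×(0−82) = 82 − 25.42 = 56.58 → 57
  G: 13 + 0.31×(0−13) = 13 − 4.03 = 8.97 → 9
  B: 74 + 0.31×(0−74) = 74 − 22.94 = 51.06 → 51
After the shade: rgb(57, 9, 51) = #390933.
Lerp each channel 51% toward 255:
  R: 57 + 100.98 = 157.98 → 158
  G: 9 + 0.51×(255−9) = 9 + 125.46 = 134.46 → 134
  B: 51 + 104.04 = 155.04 → 155
rgb(158, 134, 155) = #9E869B.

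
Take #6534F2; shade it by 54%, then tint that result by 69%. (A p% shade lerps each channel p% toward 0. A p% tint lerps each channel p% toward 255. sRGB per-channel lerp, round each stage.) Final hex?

#6534F2 is rgb(101, 52, 242).
Lerp each channel 54% toward 0:
  R: 101 + 0.54×(0−101) = 101 − 54.54 = 46.46 → 46
  G: 52 − 28.08 = 23.92 → 24
  B: 242 − 130.68 = 111.32 → 111
After the shade: rgb(46, 24, 111) = #2E186F.
Per channel, c → c + 0.69(255 − c):
  R: 46 + 144.21 = 190.21 → 190
  G: 24 + 0.69×(255−24) = 24 + 159.39 = 183.39 → 183
  B: 111 + 99.36 = 210.36 → 210
rgb(190, 183, 210) = #BEB7D2.

#BEB7D2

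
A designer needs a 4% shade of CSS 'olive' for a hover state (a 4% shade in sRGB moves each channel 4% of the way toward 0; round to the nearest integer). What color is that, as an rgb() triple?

rgb(123, 123, 0)

CSS olive is rgb(128, 128, 0).
Lerp each channel 4% toward 0:
  R: 128 − 5.12 = 122.88 → 123
  G: 128 + 0.04×(0−128) = 128 − 5.12 = 122.88 → 123
  B: 0 + 0 = 0 → 0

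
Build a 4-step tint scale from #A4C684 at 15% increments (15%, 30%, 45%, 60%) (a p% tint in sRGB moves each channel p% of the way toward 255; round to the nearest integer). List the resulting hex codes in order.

#A4C684 is rgb(164, 198, 132).
15%: (164 + 13.65 = 177.65→178, 198 + 8.55 = 206.55→207, 132 + 18.45 = 150.45→150) → #B2CF96
30%: (164 + 27.3 = 191.3→191, 198 + 17.1 = 215.1→215, 132 + 36.9 = 168.9→169) → #BFD7A9
45%: (164 + 40.95 = 204.95→205, 198 + 25.65 = 223.65→224, 132 + 55.35 = 187.35→187) → #CDE0BB
60%: (164 + 54.6 = 218.6→219, 198 + 34.2 = 232.2→232, 132 + 73.8 = 205.8→206) → #DBE8CE

#B2CF96, #BFD7A9, #CDE0BB, #DBE8CE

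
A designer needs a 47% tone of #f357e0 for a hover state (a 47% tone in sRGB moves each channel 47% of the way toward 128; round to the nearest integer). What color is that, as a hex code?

#f357e0 is rgb(243, 87, 224).
Lerp each channel 47% toward 128:
  R: 243 − 54.05 = 188.95 → 189
  G: 87 + 0.47×(128−87) = 87 + 19.27 = 106.27 → 106
  B: 224 − 45.12 = 178.88 → 179
rgb(189, 106, 179) = #bd6ab3.

#bd6ab3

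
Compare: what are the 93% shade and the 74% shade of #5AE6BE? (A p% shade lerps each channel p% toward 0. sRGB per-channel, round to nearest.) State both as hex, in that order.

#5AE6BE is rgb(90, 230, 190).
93% shade:
  R: 90 + 0.93×(0−90) = 90 − 83.7 = 6.3 → 6
  G: 230 − 213.9 = 16.1 → 16
  B: 190 + 0.93×(0−190) = 190 − 176.7 = 13.3 → 13
  → #06100D
74% shade:
  R: 90 + 0.74×(0−90) = 90 − 66.6 = 23.4 → 23
  G: 230 − 170.2 = 59.8 → 60
  B: 190 − 140.6 = 49.4 → 49
  → #173C31

#06100D, #173C31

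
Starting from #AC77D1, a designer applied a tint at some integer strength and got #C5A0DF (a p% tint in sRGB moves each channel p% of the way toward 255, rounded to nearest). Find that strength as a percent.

#AC77D1 is rgb(172, 119, 209); #C5A0DF is rgb(197, 160, 223).
On the G channel (widest range): 160 ≈ 119 + (p/100)(255 − 119), so p ≈ 100×(160 − 119)/(255 − 119) = 4100/136 = 30.15.
p = 30 reproduces all three channels after rounding.

30%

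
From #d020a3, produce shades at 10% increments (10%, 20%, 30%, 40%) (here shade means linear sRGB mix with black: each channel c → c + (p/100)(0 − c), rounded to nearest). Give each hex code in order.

#bb1d93, #a61a82, #921672, #7d1362

#d020a3 is rgb(208, 32, 163).
10%: (208 − 20.8 = 187.2→187, 32 − 3.2 = 28.8→29, 163 − 16.3 = 146.7→147) → #bb1d93
20%: (208 − 41.6 = 166.4→166, 32 − 6.4 = 25.6→26, 163 − 32.6 = 130.4→130) → #a61a82
30%: (208 − 62.4 = 145.6→146, 32 − 9.6 = 22.4→22, 163 − 48.9 = 114.1→114) → #921672
40%: (208 − 83.2 = 124.8→125, 32 − 12.8 = 19.2→19, 163 − 65.2 = 97.8→98) → #7d1362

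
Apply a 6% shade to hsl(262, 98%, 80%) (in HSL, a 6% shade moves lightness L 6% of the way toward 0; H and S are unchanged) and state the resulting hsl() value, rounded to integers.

L moves 6% from 80 toward 0: 80 − 4.8 = 75.2 → 75.
H and S are unchanged.

hsl(262, 98%, 75%)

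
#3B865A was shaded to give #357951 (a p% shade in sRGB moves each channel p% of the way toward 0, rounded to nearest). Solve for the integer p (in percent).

#3B865A is rgb(59, 134, 90); #357951 is rgb(53, 121, 81).
On the G channel (widest range): 121 ≈ 134 + (p/100)(0 − 134), so p ≈ 100×(121 − 134)/(0 − 134) = -1300/-134 = 9.70.
p = 10 reproduces all three channels after rounding.

10%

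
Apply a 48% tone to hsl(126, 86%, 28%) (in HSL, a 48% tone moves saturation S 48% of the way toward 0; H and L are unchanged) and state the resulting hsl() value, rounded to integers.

hsl(126, 45%, 28%)

S moves 48% from 86 toward 0: 86 − 41.28 = 44.72 → 45.
H and L are unchanged.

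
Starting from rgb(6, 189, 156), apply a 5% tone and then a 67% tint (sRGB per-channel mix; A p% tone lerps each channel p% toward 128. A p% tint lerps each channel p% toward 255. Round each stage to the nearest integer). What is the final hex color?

Per channel, c → c + 0.05(128 − c):
  R: 6 + 6.1 = 12.1 → 12
  G: 189 − 3.05 = 185.95 → 186
  B: 156 + 0.05×(128−156) = 156 − 1.4 = 154.6 → 155
After the tone: rgb(12, 186, 155) = #0cba9b.
Lerp each channel 67% toward 255:
  R: 12 + 0.67×(255−12) = 12 + 162.81 = 174.81 → 175
  G: 186 + 0.67×(255−186) = 186 + 46.23 = 232.23 → 232
  B: 155 + 0.67×(255−155) = 155 + 67 = 222 → 222
rgb(175, 232, 222) = #afe8de.

#afe8de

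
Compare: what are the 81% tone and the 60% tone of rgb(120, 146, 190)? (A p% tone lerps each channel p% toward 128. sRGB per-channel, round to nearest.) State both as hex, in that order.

81% tone:
  R: 120 + 0.81×(128−120) = 120 + 6.48 = 126.48 → 126
  G: 146 + 0.81×(128−146) = 146 − 14.58 = 131.42 → 131
  B: 190 + 0.81×(128−190) = 190 − 50.22 = 139.78 → 140
  → #7e838c
60% tone:
  R: 120 + 4.8 = 124.8 → 125
  G: 146 + 0.6×(128−146) = 146 − 10.8 = 135.2 → 135
  B: 190 + 0.6×(128−190) = 190 − 37.2 = 152.8 → 153
  → #7d8799

#7e838c, #7d8799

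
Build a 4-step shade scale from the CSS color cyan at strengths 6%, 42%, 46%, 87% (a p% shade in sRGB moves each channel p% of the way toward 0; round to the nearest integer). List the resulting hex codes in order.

CSS cyan is rgb(0, 255, 255).
6%: (0→0, 255 − 15.3 = 239.7→240, 255 − 15.3 = 239.7→240) → #00F0F0
42%: (0→0, 255 − 107.1 = 147.9→148, 255 − 107.1 = 147.9→148) → #009494
46%: (0→0, 255 − 117.3 = 137.7→138, 255 − 117.3 = 137.7→138) → #008A8A
87%: (0→0, 255 − 221.85 = 33.15→33, 255 − 221.85 = 33.15→33) → #002121

#00F0F0, #009494, #008A8A, #002121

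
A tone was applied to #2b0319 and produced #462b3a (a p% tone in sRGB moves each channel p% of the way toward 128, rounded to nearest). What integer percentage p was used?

32%

#2b0319 is rgb(43, 3, 25); #462b3a is rgb(70, 43, 58).
On the G channel (widest range): 43 ≈ 3 + (p/100)(128 − 3), so p ≈ 100×(43 − 3)/(128 − 3) = 4000/125 = 32.00.
p = 32 reproduces all three channels after rounding.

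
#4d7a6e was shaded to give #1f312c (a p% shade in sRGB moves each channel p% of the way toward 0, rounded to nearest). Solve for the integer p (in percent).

#4d7a6e is rgb(77, 122, 110); #1f312c is rgb(31, 49, 44).
On the G channel (widest range): 49 ≈ 122 + (p/100)(0 − 122), so p ≈ 100×(49 − 122)/(0 − 122) = -7300/-122 = 59.84.
p = 60 reproduces all three channels after rounding.

60%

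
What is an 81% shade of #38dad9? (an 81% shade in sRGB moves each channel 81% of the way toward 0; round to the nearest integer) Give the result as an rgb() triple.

rgb(11, 41, 41)

#38dad9 is rgb(56, 218, 217).
Per channel, c → c + 0.81(0 − c):
  R: 56 − 45.36 = 10.64 → 11
  G: 218 − 176.58 = 41.42 → 41
  B: 217 − 175.77 = 41.23 → 41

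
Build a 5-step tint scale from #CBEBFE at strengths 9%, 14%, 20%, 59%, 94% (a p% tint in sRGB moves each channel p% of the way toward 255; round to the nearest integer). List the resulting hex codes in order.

#D0EDFE, #D2EEFE, #D5EFFE, #EAF7FF, #FCFEFF

#CBEBFE is rgb(203, 235, 254).
9%: (203 + 4.68 = 207.68→208, 235 + 1.8 = 236.8→237, 254→254) → #D0EDFE
14%: (203 + 7.28 = 210.28→210, 235 + 2.8 = 237.8→238, 254→254) → #D2EEFE
20%: (203 + 10.4 = 213.4→213, 235 + 4 = 239→239, 254→254) → #D5EFFE
59%: (203 + 30.68 = 233.68→234, 235 + 11.8 = 246.8→247, 254 + 0.59 = 254.59→255) → #EAF7FF
94%: (203 + 48.88 = 251.88→252, 235 + 18.8 = 253.8→254, 254 + 0.94 = 254.94→255) → #FCFEFF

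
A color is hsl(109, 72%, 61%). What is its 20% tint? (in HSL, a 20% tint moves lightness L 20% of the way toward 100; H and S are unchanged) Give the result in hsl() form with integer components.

L moves 20% from 61 toward 100: 61 + 7.8 = 68.8 → 69.
H and S are unchanged.

hsl(109, 72%, 69%)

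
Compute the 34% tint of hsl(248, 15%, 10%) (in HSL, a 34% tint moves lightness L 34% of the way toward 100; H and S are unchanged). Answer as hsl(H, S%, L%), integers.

hsl(248, 15%, 41%)

L moves 34% from 10 toward 100: 10 + 30.6 = 40.6 → 41.
H and S are unchanged.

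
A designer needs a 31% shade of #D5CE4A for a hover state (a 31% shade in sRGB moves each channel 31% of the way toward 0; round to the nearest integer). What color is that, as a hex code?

#938E33

#D5CE4A is rgb(213, 206, 74).
Lerp each channel 31% toward 0:
  R: 213 − 66.03 = 146.97 → 147
  G: 206 + 0.31×(0−206) = 206 − 63.86 = 142.14 → 142
  B: 74 + 0.31×(0−74) = 74 − 22.94 = 51.06 → 51
rgb(147, 142, 51) = #938E33.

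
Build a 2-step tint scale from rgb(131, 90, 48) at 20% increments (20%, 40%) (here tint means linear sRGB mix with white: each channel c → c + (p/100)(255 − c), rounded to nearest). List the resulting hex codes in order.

#9C7B59, #B59C83

20%: (131 + 24.8 = 155.8→156, 90 + 33 = 123→123, 48 + 41.4 = 89.4→89) → #9C7B59
40%: (131 + 49.6 = 180.6→181, 90 + 66 = 156→156, 48 + 82.8 = 130.8→131) → #B59C83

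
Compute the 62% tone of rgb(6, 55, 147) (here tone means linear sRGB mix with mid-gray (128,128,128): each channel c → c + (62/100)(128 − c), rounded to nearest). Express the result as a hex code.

#526487

A 62% tone moves each channel 62% toward 128:
  R: 6 + 75.64 = 81.64 → 82
  G: 55 + 45.26 = 100.26 → 100
  B: 147 − 11.78 = 135.22 → 135
rgb(82, 100, 135) = #526487.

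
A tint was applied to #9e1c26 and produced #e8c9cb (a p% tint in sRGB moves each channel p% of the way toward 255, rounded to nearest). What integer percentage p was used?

76%

#9e1c26 is rgb(158, 28, 38); #e8c9cb is rgb(232, 201, 203).
On the G channel (widest range): 201 ≈ 28 + (p/100)(255 − 28), so p ≈ 100×(201 − 28)/(255 − 28) = 17300/227 = 76.21.
p = 76 reproduces all three channels after rounding.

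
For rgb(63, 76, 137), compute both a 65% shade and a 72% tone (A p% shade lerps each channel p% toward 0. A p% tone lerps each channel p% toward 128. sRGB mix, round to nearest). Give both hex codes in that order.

#161b30, #6e7183

65% shade:
  R: 63 − 40.95 = 22.05 → 22
  G: 76 − 49.4 = 26.6 → 27
  B: 137 − 89.05 = 47.95 → 48
  → #161b30
72% tone:
  R: 63 + 46.8 = 109.8 → 110
  G: 76 + 0.72×(128−76) = 76 + 37.44 = 113.44 → 113
  B: 137 + 0.72×(128−137) = 137 − 6.48 = 130.52 → 131
  → #6e7183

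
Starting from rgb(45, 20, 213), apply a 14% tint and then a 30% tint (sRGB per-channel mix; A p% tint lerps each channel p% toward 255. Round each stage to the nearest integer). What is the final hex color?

Lerp each channel 14% toward 255:
  R: 45 + 29.4 = 74.4 → 74
  G: 20 + 0.14×(255−20) = 20 + 32.9 = 52.9 → 53
  B: 213 + 5.88 = 218.88 → 219
After the tint: rgb(74, 53, 219) = #4a35db.
A 30% tint moves each channel 30% toward 255:
  R: 74 + 0.3×(255−74) = 74 + 54.3 = 128.3 → 128
  G: 53 + 0.3×(255−53) = 53 + 60.6 = 113.6 → 114
  B: 219 + 10.8 = 229.8 → 230
rgb(128, 114, 230) = #8072e6.

#8072e6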